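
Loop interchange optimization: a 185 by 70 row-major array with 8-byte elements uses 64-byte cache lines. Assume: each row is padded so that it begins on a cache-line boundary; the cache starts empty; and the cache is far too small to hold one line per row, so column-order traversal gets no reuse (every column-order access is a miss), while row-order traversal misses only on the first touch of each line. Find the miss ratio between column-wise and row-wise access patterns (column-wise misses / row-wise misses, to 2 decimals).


Each row occupies 70 * 8 = 560 bytes and starts on a line boundary, so it spans ceil(560 / 64) = 9 cache lines.
Row-major traversal misses (one per line touched): 185 * ceil(70 * 8 / 64) = 1665
Column-major traversal misses (no reuse, every access misses): 185 * 70 = 12950
Ratio = 12950 / 1665 = 7.78

7.78


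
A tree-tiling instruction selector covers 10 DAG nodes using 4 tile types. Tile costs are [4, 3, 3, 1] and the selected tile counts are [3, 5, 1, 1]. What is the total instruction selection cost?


Total cost = sum(count_i * cost_i)
= 3*4 + 5*3 + 1*3 + 1*1
= 31

31


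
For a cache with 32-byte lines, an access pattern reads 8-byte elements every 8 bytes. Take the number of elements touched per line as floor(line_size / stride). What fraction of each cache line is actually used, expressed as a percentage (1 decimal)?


Elements per cache line = floor(32 / 8) = 4
Bytes used = 4 * 8 = 32
Utilization = 32 / 32 * 100 = 100.0%

100.0


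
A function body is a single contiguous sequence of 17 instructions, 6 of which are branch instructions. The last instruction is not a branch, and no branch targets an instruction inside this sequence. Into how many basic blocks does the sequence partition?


With no in-sequence branch targets, the leaders are the first instruction plus the instruction after each branch.
Number of basic blocks = branches + 1
= 6 + 1 = 7

7


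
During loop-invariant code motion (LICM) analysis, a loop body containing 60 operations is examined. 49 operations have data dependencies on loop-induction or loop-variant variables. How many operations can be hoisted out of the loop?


Invariant candidates = total - loop-dependent
= 60 - 49 = 11

11


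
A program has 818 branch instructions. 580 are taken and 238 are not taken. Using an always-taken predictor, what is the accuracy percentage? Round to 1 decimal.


Predictor: always-taken
Correct predictions = 580
Accuracy = 580 / 818 * 100 = 70.9%

70.9


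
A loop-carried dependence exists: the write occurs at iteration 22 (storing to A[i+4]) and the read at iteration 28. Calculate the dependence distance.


Distance = read iteration - write iteration
= 28 - 22 = 6

6


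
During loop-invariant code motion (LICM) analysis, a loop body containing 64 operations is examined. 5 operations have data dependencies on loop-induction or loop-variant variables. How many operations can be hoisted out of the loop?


Invariant candidates = total - loop-dependent
= 64 - 5 = 59

59


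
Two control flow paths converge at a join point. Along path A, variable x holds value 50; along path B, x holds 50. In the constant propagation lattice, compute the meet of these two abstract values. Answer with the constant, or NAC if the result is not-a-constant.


Meet operation: if both paths give the same constant, result is that constant; if they differ, result is NAC (not-a-constant).
Path A: 50, Path B: 50 -> equal
Result: constant -> 50

50


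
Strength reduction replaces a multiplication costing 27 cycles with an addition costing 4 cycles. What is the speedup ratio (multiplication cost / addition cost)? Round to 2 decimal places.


Ratio = mult_cost / add_cost = 27 / 4 = 6.75

6.75


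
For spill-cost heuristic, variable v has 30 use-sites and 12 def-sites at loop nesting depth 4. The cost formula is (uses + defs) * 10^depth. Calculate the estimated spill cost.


uses + defs = 30 + 12 = 42
10^4 = 10000
Spill cost = 42 * 10000 = 420000

420000


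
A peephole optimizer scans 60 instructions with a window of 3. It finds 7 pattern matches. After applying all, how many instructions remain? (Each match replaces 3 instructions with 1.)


Each match removes 2 instructions.
Total removed = 7 * 2 = 14
Remaining = 60 - 14 = 46

46


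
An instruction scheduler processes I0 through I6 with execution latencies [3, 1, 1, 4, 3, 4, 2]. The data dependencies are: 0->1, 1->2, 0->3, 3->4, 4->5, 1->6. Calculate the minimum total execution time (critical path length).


Compute longest path through dependency graph: dist(Ik) = max over predecessors of dist + latency(Ik).
dist(I0) = latency 3 = 3
dist(I1) = dist(I0) + 1 = 3 + 1 = 4
dist(I2) = dist(I1) + 1 = 4 + 1 = 5
dist(I3) = dist(I0) + 4 = 3 + 4 = 7
dist(I4) = dist(I3) + 3 = 7 + 3 = 10
dist(I5) = dist(I4) + 4 = 10 + 4 = 14
dist(I6) = dist(I1) + 2 = 4 + 2 = 6
Critical path = max dist = 14

14


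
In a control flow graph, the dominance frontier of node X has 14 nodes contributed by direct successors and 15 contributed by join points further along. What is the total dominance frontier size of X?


DF(X) = direct successor contributions + join point contributions
= 14 + 15 = 29

29


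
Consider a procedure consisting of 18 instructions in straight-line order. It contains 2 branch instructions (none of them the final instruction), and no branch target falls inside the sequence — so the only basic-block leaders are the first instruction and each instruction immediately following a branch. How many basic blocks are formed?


With no in-sequence branch targets, the leaders are the first instruction plus the instruction after each branch.
Number of basic blocks = branches + 1
= 2 + 1 = 3

3


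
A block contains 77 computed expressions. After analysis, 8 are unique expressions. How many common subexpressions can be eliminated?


CSE count = total expressions - unique expressions
= 77 - 8 = 69

69


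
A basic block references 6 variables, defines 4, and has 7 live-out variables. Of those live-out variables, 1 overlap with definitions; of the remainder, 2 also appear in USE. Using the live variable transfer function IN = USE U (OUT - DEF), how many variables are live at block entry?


OUT - DEF: 7 - 1 = 6
|IN| = |USE| + |OUT - DEF| - |USE ∩ (OUT - DEF)| = 6 + 6 - 2 = 10

10


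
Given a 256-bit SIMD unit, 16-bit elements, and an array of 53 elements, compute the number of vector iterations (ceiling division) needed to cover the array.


Width = 256 / 16 = 16 elements per vector op
Iterations = ceil(53 / 16) = 4

4


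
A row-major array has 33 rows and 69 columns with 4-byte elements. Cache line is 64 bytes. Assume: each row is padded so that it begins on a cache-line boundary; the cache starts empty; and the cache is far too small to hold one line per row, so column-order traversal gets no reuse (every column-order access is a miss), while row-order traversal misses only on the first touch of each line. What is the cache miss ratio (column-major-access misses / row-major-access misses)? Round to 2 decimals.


Each row occupies 69 * 4 = 276 bytes and starts on a line boundary, so it spans ceil(276 / 64) = 5 cache lines.
Row-major traversal misses (one per line touched): 33 * ceil(69 * 4 / 64) = 165
Column-major traversal misses (no reuse, every access misses): 33 * 69 = 2277
Ratio = 2277 / 165 = 13.8

13.8


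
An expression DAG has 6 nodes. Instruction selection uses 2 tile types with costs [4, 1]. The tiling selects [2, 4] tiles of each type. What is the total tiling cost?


Total cost = sum(count_i * cost_i)
= 2*4 + 4*1
= 12

12


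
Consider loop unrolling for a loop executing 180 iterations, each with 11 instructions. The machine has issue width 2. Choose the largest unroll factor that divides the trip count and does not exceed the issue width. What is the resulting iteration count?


Largest divisor of 180 <= 2 is 2
New iterations = 180 / 2 = 90

90


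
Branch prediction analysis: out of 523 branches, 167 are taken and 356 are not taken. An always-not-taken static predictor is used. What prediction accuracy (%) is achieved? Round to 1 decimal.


Predictor: always-not-taken
Correct predictions = 356
Accuracy = 356 / 523 * 100 = 68.1%

68.1


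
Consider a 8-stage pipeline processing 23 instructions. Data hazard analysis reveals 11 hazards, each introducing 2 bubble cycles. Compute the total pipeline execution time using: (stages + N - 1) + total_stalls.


Base cycles = 8 + 23 - 1 = 30
Total stalls = 11 * 2 = 22
Total = 30 + 22 = 52

52


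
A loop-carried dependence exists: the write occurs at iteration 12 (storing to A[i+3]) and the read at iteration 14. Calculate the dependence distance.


Distance = read iteration - write iteration
= 14 - 12 = 2

2


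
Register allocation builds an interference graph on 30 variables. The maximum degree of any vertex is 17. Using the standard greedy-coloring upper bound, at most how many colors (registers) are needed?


Greedy coloring never needs more than (max_degree + 1) colors: when coloring a vertex, at most max_degree neighbors are already colored.
Upper bound = 17 + 1 = 18

18


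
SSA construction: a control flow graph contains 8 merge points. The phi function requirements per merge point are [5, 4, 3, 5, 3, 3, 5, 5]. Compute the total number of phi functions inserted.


Total phi functions = sum of phi functions at each join node
= 5 + 4 + 3 + 5 + 3 + 3 + 5 + 5 = 33

33


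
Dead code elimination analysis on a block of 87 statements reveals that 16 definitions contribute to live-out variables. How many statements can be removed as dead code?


Dead code = total statements - live definitions
= 87 - 16 = 71

71


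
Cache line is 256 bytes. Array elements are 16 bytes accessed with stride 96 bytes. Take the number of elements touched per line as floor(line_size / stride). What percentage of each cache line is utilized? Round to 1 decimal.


Elements per cache line = floor(256 / 96) = 2
Bytes used = 2 * 16 = 32
Utilization = 32 / 256 * 100 = 12.5%

12.5


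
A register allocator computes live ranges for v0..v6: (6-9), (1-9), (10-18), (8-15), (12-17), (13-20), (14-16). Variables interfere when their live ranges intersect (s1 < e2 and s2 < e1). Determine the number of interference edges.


Check all pairs for overlapping intervals.
Two intervals (s1,e1) and (s2,e2) overlap if s1 < e2 and s2 < e1.
v0 (6-9) vs v1..v6: overlaps v1, v3 -> 2
v1 (1-9) vs v2..v6: overlaps v3 -> 1
v2 (10-18) vs v3..v6: overlaps v3, v4, v5, v6 -> 4
v3 (8-15) vs v4..v6: overlaps v4, v5, v6 -> 3
v4 (12-17) vs v5..v6: overlaps v5, v6 -> 2
v5 (13-20) vs v6: overlaps v6 -> 1
Total overlapping pairs = 2 + 1 + 4 + 3 + 2 + 1 = 13

13


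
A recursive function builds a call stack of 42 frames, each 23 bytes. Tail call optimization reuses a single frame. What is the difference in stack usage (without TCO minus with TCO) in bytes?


Without TCO: 42 * 23 = 966 bytes
With TCO: reuse 1 frame = 23 bytes
Savings = 966 - 23 = 943

943


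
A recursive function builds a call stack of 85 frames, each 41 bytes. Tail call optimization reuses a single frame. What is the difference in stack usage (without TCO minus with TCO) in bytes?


Without TCO: 85 * 41 = 3485 bytes
With TCO: reuse 1 frame = 41 bytes
Savings = 3485 - 41 = 3444

3444


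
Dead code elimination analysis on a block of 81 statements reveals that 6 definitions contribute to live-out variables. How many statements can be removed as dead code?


Dead code = total statements - live definitions
= 81 - 6 = 75

75


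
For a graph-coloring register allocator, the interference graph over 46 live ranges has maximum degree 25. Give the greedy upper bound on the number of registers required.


Greedy coloring never needs more than (max_degree + 1) colors: when coloring a vertex, at most max_degree neighbors are already colored.
Upper bound = 25 + 1 = 26

26


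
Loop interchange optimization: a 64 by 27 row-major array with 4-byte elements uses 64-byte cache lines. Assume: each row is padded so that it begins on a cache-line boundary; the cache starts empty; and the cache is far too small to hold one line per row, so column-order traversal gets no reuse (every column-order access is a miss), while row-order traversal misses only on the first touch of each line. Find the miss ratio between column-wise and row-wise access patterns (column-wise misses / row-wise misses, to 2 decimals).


Each row occupies 27 * 4 = 108 bytes and starts on a line boundary, so it spans ceil(108 / 64) = 2 cache lines.
Row-major traversal misses (one per line touched): 64 * ceil(27 * 4 / 64) = 128
Column-major traversal misses (no reuse, every access misses): 64 * 27 = 1728
Ratio = 1728 / 128 = 13.5

13.5


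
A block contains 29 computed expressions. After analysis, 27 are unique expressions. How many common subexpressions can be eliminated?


CSE count = total expressions - unique expressions
= 29 - 27 = 2

2


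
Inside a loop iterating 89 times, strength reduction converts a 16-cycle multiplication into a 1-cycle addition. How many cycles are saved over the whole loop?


Per-iteration saving = 16 - 1 = 15
Total saved = 89 * 15 = 1335

1335


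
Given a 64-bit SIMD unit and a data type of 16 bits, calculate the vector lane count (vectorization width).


Width = SIMD bits / data type bits
= 64 / 16 = 4

4


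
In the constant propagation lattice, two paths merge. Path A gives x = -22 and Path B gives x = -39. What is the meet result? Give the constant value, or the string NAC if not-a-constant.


Meet operation: if both paths give the same constant, result is that constant; if they differ, result is NAC (not-a-constant).
Path A: -22, Path B: -39 -> differ
Result: not-a-constant -> NAC

NAC


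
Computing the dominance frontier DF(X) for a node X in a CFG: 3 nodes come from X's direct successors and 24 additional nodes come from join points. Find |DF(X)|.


DF(X) = direct successor contributions + join point contributions
= 3 + 24 = 27

27


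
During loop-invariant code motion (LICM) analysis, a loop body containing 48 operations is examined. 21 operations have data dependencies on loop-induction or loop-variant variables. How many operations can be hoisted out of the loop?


Invariant candidates = total - loop-dependent
= 48 - 21 = 27

27


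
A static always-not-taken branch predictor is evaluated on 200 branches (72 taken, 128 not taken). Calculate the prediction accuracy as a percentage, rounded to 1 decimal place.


Predictor: always-not-taken
Correct predictions = 128
Accuracy = 128 / 200 * 100 = 64.0%

64.0


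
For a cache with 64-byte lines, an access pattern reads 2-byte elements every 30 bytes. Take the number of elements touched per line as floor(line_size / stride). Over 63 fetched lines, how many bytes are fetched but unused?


Elements per line = floor(64 / 30) = 2
Bytes used per line = 2 * 2 = 4
Wasted per line = 64 - 4 = 60
Total wasted = 60 * 63 = 3780

3780


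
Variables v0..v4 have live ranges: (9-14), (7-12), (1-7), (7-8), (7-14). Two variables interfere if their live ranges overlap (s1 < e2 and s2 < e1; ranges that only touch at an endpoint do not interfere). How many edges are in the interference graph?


Check all pairs for overlapping intervals.
Two intervals (s1,e1) and (s2,e2) overlap if s1 < e2 and s2 < e1.
v0 (9-14) vs v1..v4: overlaps v1, v4 -> 2
v1 (7-12) vs v2..v4: overlaps v3, v4 -> 2
v2 (1-7) vs v3..v4: overlaps none -> 0
v3 (7-8) vs v4: overlaps v4 -> 1
Total overlapping pairs = 2 + 2 + 0 + 1 = 5

5


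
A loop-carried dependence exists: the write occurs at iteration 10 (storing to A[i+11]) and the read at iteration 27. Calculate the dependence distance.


Distance = read iteration - write iteration
= 27 - 10 = 17

17


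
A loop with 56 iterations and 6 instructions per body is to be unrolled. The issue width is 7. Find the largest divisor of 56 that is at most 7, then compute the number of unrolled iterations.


Largest divisor of 56 <= 7 is 7
New iterations = 56 / 7 = 8

8


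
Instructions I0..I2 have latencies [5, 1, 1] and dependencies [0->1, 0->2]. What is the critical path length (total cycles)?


Compute longest path through dependency graph: dist(Ik) = max over predecessors of dist + latency(Ik).
dist(I0) = latency 5 = 5
dist(I1) = dist(I0) + 1 = 5 + 1 = 6
dist(I2) = dist(I0) + 1 = 5 + 1 = 6
Critical path = max dist = 6

6


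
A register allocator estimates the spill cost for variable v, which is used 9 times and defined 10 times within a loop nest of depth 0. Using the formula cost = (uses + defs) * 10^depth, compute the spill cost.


uses + defs = 9 + 10 = 19
10^0 = 1
Spill cost = 19 * 1 = 19

19


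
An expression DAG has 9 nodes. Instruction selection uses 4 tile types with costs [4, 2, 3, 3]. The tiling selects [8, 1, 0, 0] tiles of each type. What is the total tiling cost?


Total cost = sum(count_i * cost_i)
= 8*4 + 1*2 + 0*3 + 0*3
= 34

34


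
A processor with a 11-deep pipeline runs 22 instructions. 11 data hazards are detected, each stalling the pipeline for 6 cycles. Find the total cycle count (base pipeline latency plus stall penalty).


Base cycles = 11 + 22 - 1 = 32
Total stalls = 11 * 6 = 66
Total = 32 + 66 = 98

98


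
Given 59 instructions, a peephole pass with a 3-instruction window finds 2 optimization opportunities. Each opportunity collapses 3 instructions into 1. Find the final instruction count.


Each match removes 2 instructions.
Total removed = 2 * 2 = 4
Remaining = 59 - 4 = 55

55


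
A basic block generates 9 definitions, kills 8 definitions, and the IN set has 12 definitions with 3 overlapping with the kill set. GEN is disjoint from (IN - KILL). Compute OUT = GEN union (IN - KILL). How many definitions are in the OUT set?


IN - KILL: 12 - 3 = 9 surviving definitions
OUT = GEN + surviving = 9 + 9 = 18

18


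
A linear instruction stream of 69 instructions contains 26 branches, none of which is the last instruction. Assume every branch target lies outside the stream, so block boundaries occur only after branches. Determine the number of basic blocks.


With no in-sequence branch targets, the leaders are the first instruction plus the instruction after each branch.
Number of basic blocks = branches + 1
= 26 + 1 = 27

27


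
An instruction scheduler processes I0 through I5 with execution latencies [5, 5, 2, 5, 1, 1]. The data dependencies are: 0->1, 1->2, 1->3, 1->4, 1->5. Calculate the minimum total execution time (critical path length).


Compute longest path through dependency graph: dist(Ik) = max over predecessors of dist + latency(Ik).
dist(I0) = latency 5 = 5
dist(I1) = dist(I0) + 5 = 5 + 5 = 10
dist(I2) = dist(I1) + 2 = 10 + 2 = 12
dist(I3) = dist(I1) + 5 = 10 + 5 = 15
dist(I4) = dist(I1) + 1 = 10 + 1 = 11
dist(I5) = dist(I1) + 1 = 10 + 1 = 11
Critical path = max dist = 15

15


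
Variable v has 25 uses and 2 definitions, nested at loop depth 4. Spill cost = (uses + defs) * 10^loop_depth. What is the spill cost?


uses + defs = 25 + 2 = 27
10^4 = 10000
Spill cost = 27 * 10000 = 270000

270000


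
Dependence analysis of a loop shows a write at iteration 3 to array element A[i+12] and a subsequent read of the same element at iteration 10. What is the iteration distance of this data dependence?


Distance = read iteration - write iteration
= 10 - 3 = 7

7


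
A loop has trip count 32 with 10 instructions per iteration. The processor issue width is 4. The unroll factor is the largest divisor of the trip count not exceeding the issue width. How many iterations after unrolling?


Largest divisor of 32 <= 4 is 4
New iterations = 32 / 4 = 8

8


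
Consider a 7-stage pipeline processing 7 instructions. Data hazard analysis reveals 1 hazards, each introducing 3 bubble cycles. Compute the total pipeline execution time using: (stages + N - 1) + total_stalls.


Base cycles = 7 + 7 - 1 = 13
Total stalls = 1 * 3 = 3
Total = 13 + 3 = 16

16


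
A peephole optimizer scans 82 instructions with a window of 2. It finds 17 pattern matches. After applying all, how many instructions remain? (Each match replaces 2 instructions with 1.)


Each match removes 1 instructions.
Total removed = 17 * 1 = 17
Remaining = 82 - 17 = 65

65


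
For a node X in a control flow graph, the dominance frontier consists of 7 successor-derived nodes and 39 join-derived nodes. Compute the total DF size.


DF(X) = direct successor contributions + join point contributions
= 7 + 39 = 46

46


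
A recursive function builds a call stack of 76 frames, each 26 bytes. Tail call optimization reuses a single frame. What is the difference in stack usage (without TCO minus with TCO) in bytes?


Without TCO: 76 * 26 = 1976 bytes
With TCO: reuse 1 frame = 26 bytes
Savings = 1976 - 26 = 1950

1950


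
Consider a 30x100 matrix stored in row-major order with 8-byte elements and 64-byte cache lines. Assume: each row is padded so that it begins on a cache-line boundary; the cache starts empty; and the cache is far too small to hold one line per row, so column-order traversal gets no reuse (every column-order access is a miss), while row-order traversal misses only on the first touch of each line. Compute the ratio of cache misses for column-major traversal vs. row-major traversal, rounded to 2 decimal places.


Each row occupies 100 * 8 = 800 bytes and starts on a line boundary, so it spans ceil(800 / 64) = 13 cache lines.
Row-major traversal misses (one per line touched): 30 * ceil(100 * 8 / 64) = 390
Column-major traversal misses (no reuse, every access misses): 30 * 100 = 3000
Ratio = 3000 / 390 = 7.69

7.69


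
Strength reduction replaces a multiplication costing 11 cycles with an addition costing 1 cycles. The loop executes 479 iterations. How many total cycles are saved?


Per-iteration saving = 11 - 1 = 10
Total saved = 479 * 10 = 4790

4790


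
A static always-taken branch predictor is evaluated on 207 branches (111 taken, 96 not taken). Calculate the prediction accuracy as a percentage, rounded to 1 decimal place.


Predictor: always-taken
Correct predictions = 111
Accuracy = 111 / 207 * 100 = 53.6%

53.6


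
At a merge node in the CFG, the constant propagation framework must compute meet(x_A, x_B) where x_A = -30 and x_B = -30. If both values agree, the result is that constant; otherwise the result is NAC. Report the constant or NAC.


Meet operation: if both paths give the same constant, result is that constant; if they differ, result is NAC (not-a-constant).
Path A: -30, Path B: -30 -> equal
Result: constant -> -30

-30


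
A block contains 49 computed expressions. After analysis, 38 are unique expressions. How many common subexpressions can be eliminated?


CSE count = total expressions - unique expressions
= 49 - 38 = 11

11


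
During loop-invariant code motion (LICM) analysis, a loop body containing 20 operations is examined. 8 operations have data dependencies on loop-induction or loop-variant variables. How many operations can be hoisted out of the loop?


Invariant candidates = total - loop-dependent
= 20 - 8 = 12

12


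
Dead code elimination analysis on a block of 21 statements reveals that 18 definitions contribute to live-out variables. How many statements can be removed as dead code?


Dead code = total statements - live definitions
= 21 - 18 = 3

3


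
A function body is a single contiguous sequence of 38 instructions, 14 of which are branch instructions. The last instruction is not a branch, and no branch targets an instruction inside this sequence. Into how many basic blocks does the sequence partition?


With no in-sequence branch targets, the leaders are the first instruction plus the instruction after each branch.
Number of basic blocks = branches + 1
= 14 + 1 = 15

15


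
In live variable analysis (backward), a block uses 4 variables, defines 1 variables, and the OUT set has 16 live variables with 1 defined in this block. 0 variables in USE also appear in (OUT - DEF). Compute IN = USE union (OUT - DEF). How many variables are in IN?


OUT - DEF: 16 - 1 = 15
|IN| = |USE| + |OUT - DEF| - |USE ∩ (OUT - DEF)| = 4 + 15 - 0 = 19

19


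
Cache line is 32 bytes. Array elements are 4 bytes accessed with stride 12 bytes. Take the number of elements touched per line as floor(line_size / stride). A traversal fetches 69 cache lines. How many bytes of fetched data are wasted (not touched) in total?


Elements per line = floor(32 / 12) = 2
Bytes used per line = 2 * 4 = 8
Wasted per line = 32 - 8 = 24
Total wasted = 24 * 69 = 1656

1656


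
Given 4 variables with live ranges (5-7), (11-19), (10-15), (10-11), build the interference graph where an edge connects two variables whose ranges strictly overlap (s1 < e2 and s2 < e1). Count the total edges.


Check all pairs for overlapping intervals.
Two intervals (s1,e1) and (s2,e2) overlap if s1 < e2 and s2 < e1.
v0 (5-7) vs v1..v3: overlaps none -> 0
v1 (11-19) vs v2..v3: overlaps v2 -> 1
v2 (10-15) vs v3: overlaps v3 -> 1
Total overlapping pairs = 0 + 1 + 1 = 2

2


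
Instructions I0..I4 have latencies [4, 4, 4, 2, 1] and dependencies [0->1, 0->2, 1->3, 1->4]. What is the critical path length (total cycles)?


Compute longest path through dependency graph: dist(Ik) = max over predecessors of dist + latency(Ik).
dist(I0) = latency 4 = 4
dist(I1) = dist(I0) + 4 = 4 + 4 = 8
dist(I2) = dist(I0) + 4 = 4 + 4 = 8
dist(I3) = dist(I1) + 2 = 8 + 2 = 10
dist(I4) = dist(I1) + 1 = 8 + 1 = 9
Critical path = max dist = 10

10


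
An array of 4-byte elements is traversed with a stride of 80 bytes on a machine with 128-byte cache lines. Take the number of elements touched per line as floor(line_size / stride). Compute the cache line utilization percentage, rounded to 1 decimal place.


Elements per cache line = floor(128 / 80) = 1
Bytes used = 1 * 4 = 4
Utilization = 4 / 128 * 100 = 3.1%

3.1


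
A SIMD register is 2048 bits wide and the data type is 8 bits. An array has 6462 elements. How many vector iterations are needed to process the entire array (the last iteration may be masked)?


Width = 2048 / 8 = 256 elements per vector op
Iterations = ceil(6462 / 256) = 26

26


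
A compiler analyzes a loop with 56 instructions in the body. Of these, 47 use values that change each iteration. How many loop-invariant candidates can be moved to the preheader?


Invariant candidates = total - loop-dependent
= 56 - 47 = 9

9


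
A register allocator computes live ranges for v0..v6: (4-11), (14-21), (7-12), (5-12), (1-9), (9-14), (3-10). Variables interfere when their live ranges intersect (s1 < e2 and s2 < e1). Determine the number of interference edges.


Check all pairs for overlapping intervals.
Two intervals (s1,e1) and (s2,e2) overlap if s1 < e2 and s2 < e1.
v0 (4-11) vs v1..v6: overlaps v2, v3, v4, v5, v6 -> 5
v1 (14-21) vs v2..v6: overlaps none -> 0
v2 (7-12) vs v3..v6: overlaps v3, v4, v5, v6 -> 4
v3 (5-12) vs v4..v6: overlaps v4, v5, v6 -> 3
v4 (1-9) vs v5..v6: overlaps v6 -> 1
v5 (9-14) vs v6: overlaps v6 -> 1
Total overlapping pairs = 5 + 0 + 4 + 3 + 1 + 1 = 14

14


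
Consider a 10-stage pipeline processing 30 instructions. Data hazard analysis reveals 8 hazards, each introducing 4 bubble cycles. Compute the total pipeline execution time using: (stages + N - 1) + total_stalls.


Base cycles = 10 + 30 - 1 = 39
Total stalls = 8 * 4 = 32
Total = 39 + 32 = 71

71


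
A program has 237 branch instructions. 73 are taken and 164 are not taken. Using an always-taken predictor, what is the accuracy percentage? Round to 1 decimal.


Predictor: always-taken
Correct predictions = 73
Accuracy = 73 / 237 * 100 = 30.8%

30.8


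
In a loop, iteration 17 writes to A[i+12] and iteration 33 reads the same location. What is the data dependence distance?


Distance = read iteration - write iteration
= 33 - 17 = 16

16


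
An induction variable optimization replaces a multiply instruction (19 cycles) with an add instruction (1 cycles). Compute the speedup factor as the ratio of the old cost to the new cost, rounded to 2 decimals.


Ratio = mult_cost / add_cost = 19 / 1 = 19.0

19.0


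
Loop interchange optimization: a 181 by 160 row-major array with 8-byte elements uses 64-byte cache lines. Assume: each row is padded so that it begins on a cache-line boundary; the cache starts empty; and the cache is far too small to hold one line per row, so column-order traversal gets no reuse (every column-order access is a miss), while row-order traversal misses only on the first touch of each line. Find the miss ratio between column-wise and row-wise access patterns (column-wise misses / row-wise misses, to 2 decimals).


Each row occupies 160 * 8 = 1280 bytes and starts on a line boundary, so it spans ceil(1280 / 64) = 20 cache lines.
Row-major traversal misses (one per line touched): 181 * ceil(160 * 8 / 64) = 3620
Column-major traversal misses (no reuse, every access misses): 181 * 160 = 28960
Ratio = 28960 / 3620 = 8.0

8.0


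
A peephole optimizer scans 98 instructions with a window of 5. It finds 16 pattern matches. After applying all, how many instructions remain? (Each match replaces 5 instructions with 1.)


Each match removes 4 instructions.
Total removed = 16 * 4 = 64
Remaining = 98 - 64 = 34

34


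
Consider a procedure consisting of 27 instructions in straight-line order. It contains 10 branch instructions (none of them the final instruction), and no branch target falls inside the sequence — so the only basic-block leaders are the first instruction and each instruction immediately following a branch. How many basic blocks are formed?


With no in-sequence branch targets, the leaders are the first instruction plus the instruction after each branch.
Number of basic blocks = branches + 1
= 10 + 1 = 11

11


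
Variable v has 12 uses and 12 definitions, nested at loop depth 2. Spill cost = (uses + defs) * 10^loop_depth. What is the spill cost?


uses + defs = 12 + 12 = 24
10^2 = 100
Spill cost = 24 * 100 = 2400

2400


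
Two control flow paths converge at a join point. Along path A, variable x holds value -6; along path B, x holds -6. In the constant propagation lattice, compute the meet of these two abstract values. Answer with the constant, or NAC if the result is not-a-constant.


Meet operation: if both paths give the same constant, result is that constant; if they differ, result is NAC (not-a-constant).
Path A: -6, Path B: -6 -> equal
Result: constant -> -6

-6


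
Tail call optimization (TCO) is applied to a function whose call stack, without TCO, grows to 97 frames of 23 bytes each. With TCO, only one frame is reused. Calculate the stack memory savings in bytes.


Without TCO: 97 * 23 = 2231 bytes
With TCO: reuse 1 frame = 23 bytes
Savings = 2231 - 23 = 2208

2208


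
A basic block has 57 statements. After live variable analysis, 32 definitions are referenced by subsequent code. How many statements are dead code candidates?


Dead code = total statements - live definitions
= 57 - 32 = 25

25


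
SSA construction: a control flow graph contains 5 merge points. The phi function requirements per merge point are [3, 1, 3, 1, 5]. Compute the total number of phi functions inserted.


Total phi functions = sum of phi functions at each join node
= 3 + 1 + 3 + 1 + 5 = 13

13


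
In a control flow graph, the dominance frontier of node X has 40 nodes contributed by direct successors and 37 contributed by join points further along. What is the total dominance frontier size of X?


DF(X) = direct successor contributions + join point contributions
= 40 + 37 = 77

77


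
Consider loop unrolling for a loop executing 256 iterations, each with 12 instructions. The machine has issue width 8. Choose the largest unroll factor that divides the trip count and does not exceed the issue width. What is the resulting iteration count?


Largest divisor of 256 <= 8 is 8
New iterations = 256 / 8 = 32

32


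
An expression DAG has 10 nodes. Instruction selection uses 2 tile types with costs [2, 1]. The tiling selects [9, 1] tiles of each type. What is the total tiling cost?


Total cost = sum(count_i * cost_i)
= 9*2 + 1*1
= 19

19


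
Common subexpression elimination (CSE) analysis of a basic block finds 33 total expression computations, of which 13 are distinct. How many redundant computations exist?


CSE count = total expressions - unique expressions
= 33 - 13 = 20

20


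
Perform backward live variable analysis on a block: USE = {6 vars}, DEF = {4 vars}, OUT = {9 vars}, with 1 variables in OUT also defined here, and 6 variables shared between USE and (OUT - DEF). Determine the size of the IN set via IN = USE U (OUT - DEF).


OUT - DEF: 9 - 1 = 8
|IN| = |USE| + |OUT - DEF| - |USE ∩ (OUT - DEF)| = 6 + 8 - 6 = 8

8


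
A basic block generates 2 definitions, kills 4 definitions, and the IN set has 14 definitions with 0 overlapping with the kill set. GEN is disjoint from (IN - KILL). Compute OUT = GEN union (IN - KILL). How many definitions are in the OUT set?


IN - KILL: 14 - 0 = 14 surviving definitions
OUT = GEN + surviving = 2 + 14 = 16

16


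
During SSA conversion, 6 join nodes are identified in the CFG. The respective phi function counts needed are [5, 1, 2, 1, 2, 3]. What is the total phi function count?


Total phi functions = sum of phi functions at each join node
= 5 + 1 + 2 + 1 + 2 + 3 = 14

14


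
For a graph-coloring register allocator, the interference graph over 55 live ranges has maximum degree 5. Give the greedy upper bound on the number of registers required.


Greedy coloring never needs more than (max_degree + 1) colors: when coloring a vertex, at most max_degree neighbors are already colored.
Upper bound = 5 + 1 = 6

6


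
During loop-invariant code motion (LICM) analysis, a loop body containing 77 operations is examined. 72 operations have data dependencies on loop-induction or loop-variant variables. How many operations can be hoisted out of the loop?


Invariant candidates = total - loop-dependent
= 77 - 72 = 5

5


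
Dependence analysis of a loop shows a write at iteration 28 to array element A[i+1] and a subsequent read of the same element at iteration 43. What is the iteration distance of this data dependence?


Distance = read iteration - write iteration
= 43 - 28 = 15

15


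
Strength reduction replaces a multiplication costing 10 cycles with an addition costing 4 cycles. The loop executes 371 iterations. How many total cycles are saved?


Per-iteration saving = 10 - 4 = 6
Total saved = 371 * 6 = 2226

2226


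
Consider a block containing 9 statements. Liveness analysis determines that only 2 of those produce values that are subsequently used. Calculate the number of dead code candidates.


Dead code = total statements - live definitions
= 9 - 2 = 7

7


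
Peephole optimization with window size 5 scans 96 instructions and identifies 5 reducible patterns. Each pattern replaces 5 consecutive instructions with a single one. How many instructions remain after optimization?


Each match removes 4 instructions.
Total removed = 5 * 4 = 20
Remaining = 96 - 20 = 76

76


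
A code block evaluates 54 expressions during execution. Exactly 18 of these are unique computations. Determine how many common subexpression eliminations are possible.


CSE count = total expressions - unique expressions
= 54 - 18 = 36

36


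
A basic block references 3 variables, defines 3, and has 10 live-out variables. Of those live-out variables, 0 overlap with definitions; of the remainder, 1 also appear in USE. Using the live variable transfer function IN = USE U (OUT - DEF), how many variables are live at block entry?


OUT - DEF: 10 - 0 = 10
|IN| = |USE| + |OUT - DEF| - |USE ∩ (OUT - DEF)| = 3 + 10 - 1 = 12

12


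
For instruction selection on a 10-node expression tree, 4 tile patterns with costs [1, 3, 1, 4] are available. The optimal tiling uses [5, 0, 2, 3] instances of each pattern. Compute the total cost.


Total cost = sum(count_i * cost_i)
= 5*1 + 0*3 + 2*1 + 3*4
= 19

19


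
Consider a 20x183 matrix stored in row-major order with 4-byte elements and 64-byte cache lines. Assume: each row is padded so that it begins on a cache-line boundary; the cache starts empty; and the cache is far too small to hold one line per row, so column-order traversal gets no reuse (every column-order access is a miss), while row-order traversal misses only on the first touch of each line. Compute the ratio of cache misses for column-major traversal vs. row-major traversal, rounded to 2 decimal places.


Each row occupies 183 * 4 = 732 bytes and starts on a line boundary, so it spans ceil(732 / 64) = 12 cache lines.
Row-major traversal misses (one per line touched): 20 * ceil(183 * 4 / 64) = 240
Column-major traversal misses (no reuse, every access misses): 20 * 183 = 3660
Ratio = 3660 / 240 = 15.25

15.25


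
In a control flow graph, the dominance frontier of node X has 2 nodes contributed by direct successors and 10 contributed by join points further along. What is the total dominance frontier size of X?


DF(X) = direct successor contributions + join point contributions
= 2 + 10 = 12

12


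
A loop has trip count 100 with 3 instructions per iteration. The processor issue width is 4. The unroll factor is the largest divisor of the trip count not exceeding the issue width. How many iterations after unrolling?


Largest divisor of 100 <= 4 is 4
New iterations = 100 / 4 = 25

25


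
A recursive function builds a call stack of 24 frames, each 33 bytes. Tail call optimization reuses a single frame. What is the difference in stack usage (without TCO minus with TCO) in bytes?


Without TCO: 24 * 33 = 792 bytes
With TCO: reuse 1 frame = 33 bytes
Savings = 792 - 33 = 759

759


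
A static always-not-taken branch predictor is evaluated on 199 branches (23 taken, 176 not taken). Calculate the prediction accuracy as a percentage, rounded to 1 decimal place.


Predictor: always-not-taken
Correct predictions = 176
Accuracy = 176 / 199 * 100 = 88.4%

88.4


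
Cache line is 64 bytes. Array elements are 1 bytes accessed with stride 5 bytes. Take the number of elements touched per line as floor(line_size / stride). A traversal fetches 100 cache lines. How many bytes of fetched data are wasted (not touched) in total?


Elements per line = floor(64 / 5) = 12
Bytes used per line = 12 * 1 = 12
Wasted per line = 64 - 12 = 52
Total wasted = 52 * 100 = 5200

5200


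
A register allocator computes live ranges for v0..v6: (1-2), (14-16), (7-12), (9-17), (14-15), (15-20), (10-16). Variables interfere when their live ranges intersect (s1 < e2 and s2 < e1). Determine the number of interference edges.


Check all pairs for overlapping intervals.
Two intervals (s1,e1) and (s2,e2) overlap if s1 < e2 and s2 < e1.
v0 (1-2) vs v1..v6: overlaps none -> 0
v1 (14-16) vs v2..v6: overlaps v3, v4, v5, v6 -> 4
v2 (7-12) vs v3..v6: overlaps v3, v6 -> 2
v3 (9-17) vs v4..v6: overlaps v4, v5, v6 -> 3
v4 (14-15) vs v5..v6: overlaps v6 -> 1
v5 (15-20) vs v6: overlaps v6 -> 1
Total overlapping pairs = 0 + 4 + 2 + 3 + 1 + 1 = 11

11


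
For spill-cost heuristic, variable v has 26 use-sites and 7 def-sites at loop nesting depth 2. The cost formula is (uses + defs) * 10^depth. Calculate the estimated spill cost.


uses + defs = 26 + 7 = 33
10^2 = 100
Spill cost = 33 * 100 = 3300

3300


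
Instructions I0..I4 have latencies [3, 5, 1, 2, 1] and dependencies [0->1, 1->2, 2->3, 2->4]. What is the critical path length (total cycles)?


Compute longest path through dependency graph: dist(Ik) = max over predecessors of dist + latency(Ik).
dist(I0) = latency 3 = 3
dist(I1) = dist(I0) + 5 = 3 + 5 = 8
dist(I2) = dist(I1) + 1 = 8 + 1 = 9
dist(I3) = dist(I2) + 2 = 9 + 2 = 11
dist(I4) = dist(I2) + 1 = 9 + 1 = 10
Critical path = max dist = 11

11
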